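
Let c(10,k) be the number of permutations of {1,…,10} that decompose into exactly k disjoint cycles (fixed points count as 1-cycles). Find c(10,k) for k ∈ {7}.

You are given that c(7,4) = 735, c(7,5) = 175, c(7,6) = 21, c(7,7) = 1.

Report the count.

9450

r8: T_8,5=7×175+735=1960; T_8,6=7×21+175=322; T_8,7=7×1+21=28
r9: T_9,6=8×322+1960=4536; T_9,7=8×28+322=546
r10: T_10,7=9×546+4536=9450
Read c(10,7) = 9450.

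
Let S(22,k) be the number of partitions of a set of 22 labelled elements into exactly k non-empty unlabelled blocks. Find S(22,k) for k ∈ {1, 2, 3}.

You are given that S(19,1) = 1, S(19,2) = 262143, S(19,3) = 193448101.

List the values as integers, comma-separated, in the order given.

i=20: T(20,1)=0+1·1=1 | T(20,2)=1+2·262143=524287 | T(20,3)=262143+3·193448101=580606446
i=21: T(21,1)=0+1·1=1 | T(21,2)=1+2·524287=1048575 | T(21,3)=524287+3·580606446=1742343625
i=22: T(22,1)=0+1·1=1 | T(22,2)=1+2·1048575=2097151 | T(22,3)=1048575+3·1742343625=5228079450
Read S(22,1) = 1, S(22,2) = 2097151, S(22,3) = 5228079450.

1, 2097151, 5228079450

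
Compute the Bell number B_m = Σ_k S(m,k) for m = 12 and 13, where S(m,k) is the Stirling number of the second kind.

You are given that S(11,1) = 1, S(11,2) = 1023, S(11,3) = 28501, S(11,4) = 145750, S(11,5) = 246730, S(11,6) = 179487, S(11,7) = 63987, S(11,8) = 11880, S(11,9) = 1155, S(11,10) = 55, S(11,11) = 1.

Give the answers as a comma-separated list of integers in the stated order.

4213597, 27644437

[12] T[12,1]:1*1+0=1 · T[12,2]:2*1023+1=2047 · T[12,3]:3*28501+1023=86526 · T[12,4]:4*145750+28501=611501 · T[12,5]:5*246730+145750=1379400 · T[12,6]:6*179487+246730=1323652 · T[12,7]:7*63987+179487=627396 · T[12,8]:8*11880+63987=159027 · T[12,9]:9*1155+11880=22275 · T[12,10]:10*55+1155=1705 · T[12,11]:11*1+55=66 · T[12,12]:12*0+1=1
[13] T[13,1]:1*1+0=1 · T[13,2]:2*2047+1=4095 · T[13,3]:3*86526+2047=261625 · T[13,4]:4*611501+86526=2532530 · T[13,5]:5*1379400+611501=7508501 · T[13,6]:6*1323652+1379400=9321312 · T[13,7]:7*627396+1323652=5715424 · T[13,8]:8*159027+627396=1899612 · T[13,9]:9*22275+159027=359502 · T[13,10]:10*1705+22275=39325 · T[13,11]:11*66+1705=2431 · T[13,12]:12*1+66=78 · T[13,13]:13*0+1=1
B_12 = ΣS(12,k) = 1+2047+86526+611501+1379400+1323652+627396+159027+22275+1705+66+1 = 4213597
B_13 = ΣS(13,k) = 1+4095+261625+2532530+7508501+9321312+5715424+1899612+359502+39325+2431+78+1 = 27644437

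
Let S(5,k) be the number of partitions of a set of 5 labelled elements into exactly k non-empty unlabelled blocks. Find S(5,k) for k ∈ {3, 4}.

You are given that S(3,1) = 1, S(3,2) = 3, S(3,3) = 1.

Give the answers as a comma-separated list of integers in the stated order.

[4] T[4,2]:2*3+1=7 · T[4,3]:3*1+3=6 · T[4,4]:4*0+1=1
[5] T[5,3]:3*6+7=25 · T[5,4]:4*1+6=10
Read S(5,3) = 25, S(5,4) = 10.

25, 10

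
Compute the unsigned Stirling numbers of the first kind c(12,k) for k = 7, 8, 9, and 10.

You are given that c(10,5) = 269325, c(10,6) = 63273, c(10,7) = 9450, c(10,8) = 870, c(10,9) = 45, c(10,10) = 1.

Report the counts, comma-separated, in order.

r11: T_11,6=10×63273+269325=902055; T_11,7=10×9450+63273=157773; T_11,8=10×870+9450=18150; T_11,9=10×45+870=1320; T_11,10=10×1+45=55
r12: T_12,7=11×157773+902055=2637558; T_12,8=11×18150+157773=357423; T_12,9=11×1320+18150=32670; T_12,10=11×55+1320=1925
Read c(12,7) = 2637558, c(12,8) = 357423, c(12,9) = 32670, c(12,10) = 1925.

2637558, 357423, 32670, 1925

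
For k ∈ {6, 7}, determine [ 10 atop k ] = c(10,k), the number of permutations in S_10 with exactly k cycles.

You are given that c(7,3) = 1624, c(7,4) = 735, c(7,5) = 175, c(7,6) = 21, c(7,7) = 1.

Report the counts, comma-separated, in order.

@8  (8,4):735·7+1624→6769, (8,5):175·7+735→1960, (8,6):21·7+175→322, (8,7):1·7+21→28
@9  (9,5):1960·8+6769→22449, (9,6):322·8+1960→4536, (9,7):28·8+322→546
@10  (10,6):4536·9+22449→63273, (10,7):546·9+4536→9450
Read c(10,6) = 63273, c(10,7) = 9450.

63273, 9450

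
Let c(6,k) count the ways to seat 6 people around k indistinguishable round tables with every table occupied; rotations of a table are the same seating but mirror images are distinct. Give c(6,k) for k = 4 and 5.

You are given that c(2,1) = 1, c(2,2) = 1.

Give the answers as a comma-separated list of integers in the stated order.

row 3: T[3][1]=2·1+0=2  T[3][2]=2·1+1=3  T[3][3]=2·0+1=1
row 4: T[4][2]=3·3+2=11  T[4][3]=3·1+3=6  T[4][4]=3·0+1=1
row 5: T[5][3]=4·6+11=35  T[5][4]=4·1+6=10  T[5][5]=4·0+1=1
row 6: T[6][4]=5·10+35=85  T[6][5]=5·1+10=15
Read c(6,4) = 85, c(6,5) = 15.

85, 15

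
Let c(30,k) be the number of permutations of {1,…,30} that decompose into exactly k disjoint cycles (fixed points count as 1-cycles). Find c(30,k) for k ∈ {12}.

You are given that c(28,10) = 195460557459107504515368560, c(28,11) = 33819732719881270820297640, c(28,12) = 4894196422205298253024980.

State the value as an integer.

r29: T_29,11=28×33819732719881270820297640+195460557459107504515368560=1142413073615783087483702480; T_29,12=28×4894196422205298253024980+33819732719881270820297640=170857232541629621904997080
r30: T_30,12=29×170857232541629621904997080+1142413073615783087483702480=6097272817323042122728617800
Read c(30,12) = 6097272817323042122728617800.

6097272817323042122728617800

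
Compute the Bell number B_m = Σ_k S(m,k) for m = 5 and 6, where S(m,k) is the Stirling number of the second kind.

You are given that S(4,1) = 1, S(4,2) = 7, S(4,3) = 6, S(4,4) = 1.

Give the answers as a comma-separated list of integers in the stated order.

52, 203

i=5: T(5,1)=0+1·1=1 | T(5,2)=1+2·7=15 | T(5,3)=7+3·6=25 | T(5,4)=6+4·1=10 | T(5,5)=1+5·0=1
i=6: T(6,1)=0+1·1=1 | T(6,2)=1+2·15=31 | T(6,3)=15+3·25=90 | T(6,4)=25+4·10=65 | T(6,5)=10+5·1=15 | T(6,6)=1+6·0=1
B_5 = ΣS(5,k) = 1+15+25+10+1 = 52
B_6 = ΣS(6,k) = 1+31+90+65+15+1 = 203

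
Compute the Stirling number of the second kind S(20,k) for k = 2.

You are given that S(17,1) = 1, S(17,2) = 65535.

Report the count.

524287

@18  (18,1):1·1+0→1, (18,2):65535·2+1→131071
@19  (19,1):1·1+0→1, (19,2):131071·2+1→262143
@20  (20,2):262143·2+1→524287
Read S(20,2) = 524287.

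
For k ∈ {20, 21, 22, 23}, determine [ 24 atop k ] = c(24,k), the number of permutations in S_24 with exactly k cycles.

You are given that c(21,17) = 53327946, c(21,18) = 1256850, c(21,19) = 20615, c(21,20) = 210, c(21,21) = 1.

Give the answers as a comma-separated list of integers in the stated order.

r22: T_22,18=21×1256850+53327946=79721796; T_22,19=21×20615+1256850=1689765; T_22,20=21×210+20615=25025; T_22,21=21×1+210=231; T_22,22=21×0+1=1
r23: T_23,19=22×1689765+79721796=116896626; T_23,20=22×25025+1689765=2240315; T_23,21=22×231+25025=30107; T_23,22=22×1+231=253; T_23,23=22×0+1=1
r24: T_24,20=23×2240315+116896626=168423871; T_24,21=23×30107+2240315=2932776; T_24,22=23×253+30107=35926; T_24,23=23×1+253=276
Read c(24,20) = 168423871, c(24,21) = 2932776, c(24,22) = 35926, c(24,23) = 276.

168423871, 2932776, 35926, 276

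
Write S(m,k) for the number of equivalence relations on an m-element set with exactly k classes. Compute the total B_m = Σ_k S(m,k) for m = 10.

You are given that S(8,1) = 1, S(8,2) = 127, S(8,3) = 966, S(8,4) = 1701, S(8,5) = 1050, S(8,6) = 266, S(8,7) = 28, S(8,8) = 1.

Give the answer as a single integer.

115975

[9] T[9,1]:1*1+0=1 · T[9,2]:2*127+1=255 · T[9,3]:3*966+127=3025 · T[9,4]:4*1701+966=7770 · T[9,5]:5*1050+1701=6951 · T[9,6]:6*266+1050=2646 · T[9,7]:7*28+266=462 · T[9,8]:8*1+28=36 · T[9,9]:9*0+1=1
[10] T[10,1]:1*1+0=1 · T[10,2]:2*255+1=511 · T[10,3]:3*3025+255=9330 · T[10,4]:4*7770+3025=34105 · T[10,5]:5*6951+7770=42525 · T[10,6]:6*2646+6951=22827 · T[10,7]:7*462+2646=5880 · T[10,8]:8*36+462=750 · T[10,9]:9*1+36=45 · T[10,10]:10*0+1=1
B_10 = ΣS(10,k) = 1+511+9330+34105+42525+22827+5880+750+45+1 = 115975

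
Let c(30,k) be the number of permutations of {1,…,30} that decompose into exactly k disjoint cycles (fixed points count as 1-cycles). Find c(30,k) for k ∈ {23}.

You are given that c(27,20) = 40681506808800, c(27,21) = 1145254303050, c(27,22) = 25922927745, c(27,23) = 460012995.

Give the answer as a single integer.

@28  (28,21):1145254303050·27+40681506808800→71603372991150, (28,22):25922927745·27+1145254303050→1845173352165, (28,23):460012995·27+25922927745→38343278610
@29  (29,22):1845173352165·28+71603372991150→123268226851770, (29,23):38343278610·28+1845173352165→2918785153245
@30  (30,23):2918785153245·29+123268226851770→207912996295875
Read c(30,23) = 207912996295875.

207912996295875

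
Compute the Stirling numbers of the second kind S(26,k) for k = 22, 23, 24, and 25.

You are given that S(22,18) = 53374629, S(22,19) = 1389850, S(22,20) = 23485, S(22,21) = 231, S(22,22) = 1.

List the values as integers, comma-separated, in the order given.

i=23: T(23,19)=53374629+19·1389850=79781779 | T(23,20)=1389850+20·23485=1859550 | T(23,21)=23485+21·231=28336 | T(23,22)=231+22·1=253 | T(23,23)=1+23·0=1
i=24: T(24,20)=79781779+20·1859550=116972779 | T(24,21)=1859550+21·28336=2454606 | T(24,22)=28336+22·253=33902 | T(24,23)=253+23·1=276 | T(24,24)=1+24·0=1
i=25: T(25,21)=116972779+21·2454606=168519505 | T(25,22)=2454606+22·33902=3200450 | T(25,23)=33902+23·276=40250 | T(25,24)=276+24·1=300 | T(25,25)=1+25·0=1
i=26: T(26,22)=168519505+22·3200450=238929405 | T(26,23)=3200450+23·40250=4126200 | T(26,24)=40250+24·300=47450 | T(26,25)=300+25·1=325
Read S(26,22) = 238929405, S(26,23) = 4126200, S(26,24) = 47450, S(26,25) = 325.

238929405, 4126200, 47450, 325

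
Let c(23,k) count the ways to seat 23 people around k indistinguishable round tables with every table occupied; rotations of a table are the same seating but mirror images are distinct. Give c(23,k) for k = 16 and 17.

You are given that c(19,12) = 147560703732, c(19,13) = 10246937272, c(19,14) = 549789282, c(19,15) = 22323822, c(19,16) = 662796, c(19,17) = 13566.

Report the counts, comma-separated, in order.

3256091103430, 136717357942

[20] T[20,13]:19*10246937272+147560703732=342252511900 · T[20,14]:19*549789282+10246937272=20692933630 · T[20,15]:19*22323822+549789282=973941900 · T[20,16]:19*662796+22323822=34916946 · T[20,17]:19*13566+662796=920550
[21] T[21,14]:20*20692933630+342252511900=756111184500 · T[21,15]:20*973941900+20692933630=40171771630 · T[21,16]:20*34916946+973941900=1672280820 · T[21,17]:20*920550+34916946=53327946
[22] T[22,15]:21*40171771630+756111184500=1599718388730 · T[22,16]:21*1672280820+40171771630=75289668850 · T[22,17]:21*53327946+1672280820=2792167686
[23] T[23,16]:22*75289668850+1599718388730=3256091103430 · T[23,17]:22*2792167686+75289668850=136717357942
Read c(23,16) = 3256091103430, c(23,17) = 136717357942.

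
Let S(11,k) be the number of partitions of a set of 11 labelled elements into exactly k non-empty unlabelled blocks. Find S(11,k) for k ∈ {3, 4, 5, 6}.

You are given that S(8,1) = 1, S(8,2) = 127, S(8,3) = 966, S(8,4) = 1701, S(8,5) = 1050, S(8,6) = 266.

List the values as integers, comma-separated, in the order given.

r9: T_9,1=1×1+0=1; T_9,2=2×127+1=255; T_9,3=3×966+127=3025; T_9,4=4×1701+966=7770; T_9,5=5×1050+1701=6951; T_9,6=6×266+1050=2646
r10: T_10,2=2×255+1=511; T_10,3=3×3025+255=9330; T_10,4=4×7770+3025=34105; T_10,5=5×6951+7770=42525; T_10,6=6×2646+6951=22827
r11: T_11,3=3×9330+511=28501; T_11,4=4×34105+9330=145750; T_11,5=5×42525+34105=246730; T_11,6=6×22827+42525=179487
Read S(11,3) = 28501, S(11,4) = 145750, S(11,5) = 246730, S(11,6) = 179487.

28501, 145750, 246730, 179487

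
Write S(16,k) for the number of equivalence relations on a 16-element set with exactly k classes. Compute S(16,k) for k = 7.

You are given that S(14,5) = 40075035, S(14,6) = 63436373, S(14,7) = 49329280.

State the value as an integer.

3281882604

@15  (15,6):63436373·6+40075035→420693273, (15,7):49329280·7+63436373→408741333
@16  (16,7):408741333·7+420693273→3281882604
Read S(16,7) = 3281882604.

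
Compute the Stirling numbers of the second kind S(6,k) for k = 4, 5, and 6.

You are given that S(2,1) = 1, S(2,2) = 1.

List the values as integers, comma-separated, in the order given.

@3  (3,1):1·1+0→1, (3,2):1·2+1→3, (3,3):0·3+1→1
@4  (4,2):3·2+1→7, (4,3):1·3+3→6, (4,4):0·4+1→1
@5  (5,3):6·3+7→25, (5,4):1·4+6→10, (5,5):0·5+1→1
@6  (6,4):10·4+25→65, (6,5):1·5+10→15, (6,6):0·6+1→1
Read S(6,4) = 65, S(6,5) = 15, S(6,6) = 1.

65, 15, 1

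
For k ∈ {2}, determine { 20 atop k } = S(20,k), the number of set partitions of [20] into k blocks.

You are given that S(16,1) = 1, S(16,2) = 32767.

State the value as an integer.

r17: T_17,1=1×1+0=1; T_17,2=2×32767+1=65535
r18: T_18,1=1×1+0=1; T_18,2=2×65535+1=131071
r19: T_19,1=1×1+0=1; T_19,2=2×131071+1=262143
r20: T_20,2=2×262143+1=524287
Read S(20,2) = 524287.

524287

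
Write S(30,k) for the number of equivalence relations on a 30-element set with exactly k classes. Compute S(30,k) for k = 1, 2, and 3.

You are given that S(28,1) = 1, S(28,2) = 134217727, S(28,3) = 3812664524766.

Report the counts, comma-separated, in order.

i=29: T(29,1)=0+1·1=1 | T(29,2)=1+2·134217727=268435455 | T(29,3)=134217727+3·3812664524766=11438127792025
i=30: T(30,1)=0+1·1=1 | T(30,2)=1+2·268435455=536870911 | T(30,3)=268435455+3·11438127792025=34314651811530
Read S(30,1) = 1, S(30,2) = 536870911, S(30,3) = 34314651811530.

1, 536870911, 34314651811530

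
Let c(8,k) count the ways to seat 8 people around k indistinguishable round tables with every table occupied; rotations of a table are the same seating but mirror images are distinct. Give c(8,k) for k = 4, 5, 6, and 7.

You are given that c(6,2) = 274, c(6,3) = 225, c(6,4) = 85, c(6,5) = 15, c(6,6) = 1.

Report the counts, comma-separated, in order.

@7  (7,3):225·6+274→1624, (7,4):85·6+225→735, (7,5):15·6+85→175, (7,6):1·6+15→21, (7,7):0·6+1→1
@8  (8,4):735·7+1624→6769, (8,5):175·7+735→1960, (8,6):21·7+175→322, (8,7):1·7+21→28
Read c(8,4) = 6769, c(8,5) = 1960, c(8,6) = 322, c(8,7) = 28.

6769, 1960, 322, 28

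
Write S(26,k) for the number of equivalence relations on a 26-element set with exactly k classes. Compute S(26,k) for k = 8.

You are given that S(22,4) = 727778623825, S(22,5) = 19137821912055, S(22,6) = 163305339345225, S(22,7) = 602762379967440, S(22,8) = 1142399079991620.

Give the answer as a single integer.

5749622251945664950

r23: T_23,5=5×19137821912055+727778623825=96416888184100; T_23,6=6×163305339345225+19137821912055=998969857983405; T_23,7=7×602762379967440+163305339345225=4382641999117305; T_23,8=8×1142399079991620+602762379967440=9741955019900400
r24: T_24,6=6×998969857983405+96416888184100=6090236036084530; T_24,7=7×4382641999117305+998969857983405=31677463851804540; T_24,8=8×9741955019900400+4382641999117305=82318282158320505
r25: T_25,7=7×31677463851804540+6090236036084530=227832482998716310; T_25,8=8×82318282158320505+31677463851804540=690223721118368580
r26: T_26,8=8×690223721118368580+227832482998716310=5749622251945664950
Read S(26,8) = 5749622251945664950.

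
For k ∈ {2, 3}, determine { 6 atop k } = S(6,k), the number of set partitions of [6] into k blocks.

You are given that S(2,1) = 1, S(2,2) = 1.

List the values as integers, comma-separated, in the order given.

31, 90

@3  (3,1):1·1+0→1, (3,2):1·2+1→3, (3,3):0·3+1→1
@4  (4,1):1·1+0→1, (4,2):3·2+1→7, (4,3):1·3+3→6
@5  (5,1):1·1+0→1, (5,2):7·2+1→15, (5,3):6·3+7→25
@6  (6,2):15·2+1→31, (6,3):25·3+15→90
Read S(6,2) = 31, S(6,3) = 90.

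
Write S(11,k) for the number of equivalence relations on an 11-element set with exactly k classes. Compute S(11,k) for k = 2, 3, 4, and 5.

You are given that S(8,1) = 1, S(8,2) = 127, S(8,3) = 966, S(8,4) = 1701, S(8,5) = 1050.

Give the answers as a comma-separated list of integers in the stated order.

row 9: T[9][1]=1·1+0=1  T[9][2]=2·127+1=255  T[9][3]=3·966+127=3025  T[9][4]=4·1701+966=7770  T[9][5]=5·1050+1701=6951
row 10: T[10][1]=1·1+0=1  T[10][2]=2·255+1=511  T[10][3]=3·3025+255=9330  T[10][4]=4·7770+3025=34105  T[10][5]=5·6951+7770=42525
row 11: T[11][2]=2·511+1=1023  T[11][3]=3·9330+511=28501  T[11][4]=4·34105+9330=145750  T[11][5]=5·42525+34105=246730
Read S(11,2) = 1023, S(11,3) = 28501, S(11,4) = 145750, S(11,5) = 246730.

1023, 28501, 145750, 246730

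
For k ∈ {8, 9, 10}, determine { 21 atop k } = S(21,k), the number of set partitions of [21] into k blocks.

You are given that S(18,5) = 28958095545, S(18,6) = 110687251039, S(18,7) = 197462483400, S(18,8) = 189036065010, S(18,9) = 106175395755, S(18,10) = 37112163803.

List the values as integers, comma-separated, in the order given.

132511015347084, 123272476465204, 71187132291275

r19: T_19,6=6×110687251039+28958095545=693081601779; T_19,7=7×197462483400+110687251039=1492924634839; T_19,8=8×189036065010+197462483400=1709751003480; T_19,9=9×106175395755+189036065010=1144614626805; T_19,10=10×37112163803+106175395755=477297033785
r20: T_20,7=7×1492924634839+693081601779=11143554045652; T_20,8=8×1709751003480+1492924634839=15170932662679; T_20,9=9×1144614626805+1709751003480=12011282644725; T_20,10=10×477297033785+1144614626805=5917584964655
r21: T_21,8=8×15170932662679+11143554045652=132511015347084; T_21,9=9×12011282644725+15170932662679=123272476465204; T_21,10=10×5917584964655+12011282644725=71187132291275
Read S(21,8) = 132511015347084, S(21,9) = 123272476465204, S(21,10) = 71187132291275.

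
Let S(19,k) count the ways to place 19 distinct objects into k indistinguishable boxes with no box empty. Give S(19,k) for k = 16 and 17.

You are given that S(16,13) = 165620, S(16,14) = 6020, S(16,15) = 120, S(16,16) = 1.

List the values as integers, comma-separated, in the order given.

527136, 12597

@17  (17,14):6020·14+165620→249900, (17,15):120·15+6020→7820, (17,16):1·16+120→136, (17,17):0·17+1→1
@18  (18,15):7820·15+249900→367200, (18,16):136·16+7820→9996, (18,17):1·17+136→153
@19  (19,16):9996·16+367200→527136, (19,17):153·17+9996→12597
Read S(19,16) = 527136, S(19,17) = 12597.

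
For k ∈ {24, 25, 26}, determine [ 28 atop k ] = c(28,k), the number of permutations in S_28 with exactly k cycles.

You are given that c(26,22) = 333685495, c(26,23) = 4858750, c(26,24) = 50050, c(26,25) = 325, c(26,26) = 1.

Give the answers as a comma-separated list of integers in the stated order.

626334345, 7739550, 67977

[27] T[27,23]:26*4858750+333685495=460012995 · T[27,24]:26*50050+4858750=6160050 · T[27,25]:26*325+50050=58500 · T[27,26]:26*1+325=351
[28] T[28,24]:27*6160050+460012995=626334345 · T[28,25]:27*58500+6160050=7739550 · T[28,26]:27*351+58500=67977
Read c(28,24) = 626334345, c(28,25) = 7739550, c(28,26) = 67977.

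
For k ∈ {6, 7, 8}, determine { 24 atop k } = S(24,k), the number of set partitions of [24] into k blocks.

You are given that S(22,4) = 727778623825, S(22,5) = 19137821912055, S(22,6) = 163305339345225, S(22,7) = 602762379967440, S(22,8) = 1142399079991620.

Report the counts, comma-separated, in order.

6090236036084530, 31677463851804540, 82318282158320505

r23: T_23,5=5×19137821912055+727778623825=96416888184100; T_23,6=6×163305339345225+19137821912055=998969857983405; T_23,7=7×602762379967440+163305339345225=4382641999117305; T_23,8=8×1142399079991620+602762379967440=9741955019900400
r24: T_24,6=6×998969857983405+96416888184100=6090236036084530; T_24,7=7×4382641999117305+998969857983405=31677463851804540; T_24,8=8×9741955019900400+4382641999117305=82318282158320505
Read S(24,6) = 6090236036084530, S(24,7) = 31677463851804540, S(24,8) = 82318282158320505.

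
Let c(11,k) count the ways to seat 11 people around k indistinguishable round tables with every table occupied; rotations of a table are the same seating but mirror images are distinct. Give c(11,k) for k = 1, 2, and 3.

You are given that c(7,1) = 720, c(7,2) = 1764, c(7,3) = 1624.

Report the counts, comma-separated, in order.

row 8: T[8][1]=7·720+0=5040  T[8][2]=7·1764+720=13068  T[8][3]=7·1624+1764=13132
row 9: T[9][1]=8·5040+0=40320  T[9][2]=8·13068+5040=109584  T[9][3]=8·13132+13068=118124
row 10: T[10][1]=9·40320+0=362880  T[10][2]=9·109584+40320=1026576  T[10][3]=9·118124+109584=1172700
row 11: T[11][1]=10·362880+0=3628800  T[11][2]=10·1026576+362880=10628640  T[11][3]=10·1172700+1026576=12753576
Read c(11,1) = 3628800, c(11,2) = 10628640, c(11,3) = 12753576.

3628800, 10628640, 12753576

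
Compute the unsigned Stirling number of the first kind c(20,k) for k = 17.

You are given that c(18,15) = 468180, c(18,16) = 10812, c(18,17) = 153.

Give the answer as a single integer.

920550

i=19: T(19,16)=468180+18·10812=662796 | T(19,17)=10812+18·153=13566
i=20: T(20,17)=662796+19·13566=920550
Read c(20,17) = 920550.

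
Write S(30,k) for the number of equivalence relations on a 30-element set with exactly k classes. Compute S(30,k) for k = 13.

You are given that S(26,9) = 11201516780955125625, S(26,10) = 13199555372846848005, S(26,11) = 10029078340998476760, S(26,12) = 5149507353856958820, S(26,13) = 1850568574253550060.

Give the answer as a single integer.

row 27: T[27][10]=10·13199555372846848005+11201516780955125625=143197070509423605675  T[27][11]=11·10029078340998476760+13199555372846848005=123519417123830092365  T[27][12]=12·5149507353856958820+10029078340998476760=71823166587281982600  T[27][13]=13·1850568574253550060+5149507353856958820=29206898819153109600
row 28: T[28][11]=11·123519417123830092365+143197070509423605675=1501910658871554621690  T[28][12]=12·71823166587281982600+123519417123830092365=985397416171213883565  T[28][13]=13·29206898819153109600+71823166587281982600=451512851236272407400
row 29: T[29][12]=12·985397416171213883565+1501910658871554621690=13326679652926121224470  T[29][13]=13·451512851236272407400+985397416171213883565=6855064482242755179765
row 30: T[30][13]=13·6855064482242755179765+13326679652926121224470=102442517922081938561415
Read S(30,13) = 102442517922081938561415.

102442517922081938561415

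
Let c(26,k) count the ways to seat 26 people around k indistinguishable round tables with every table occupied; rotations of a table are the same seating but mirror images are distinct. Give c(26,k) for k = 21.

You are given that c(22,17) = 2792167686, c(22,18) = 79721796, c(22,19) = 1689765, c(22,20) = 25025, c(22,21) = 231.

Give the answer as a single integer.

17247104875

i=23: T(23,18)=2792167686+22·79721796=4546047198 | T(23,19)=79721796+22·1689765=116896626 | T(23,20)=1689765+22·25025=2240315 | T(23,21)=25025+22·231=30107
i=24: T(24,19)=4546047198+23·116896626=7234669596 | T(24,20)=116896626+23·2240315=168423871 | T(24,21)=2240315+23·30107=2932776
i=25: T(25,20)=7234669596+24·168423871=11276842500 | T(25,21)=168423871+24·2932776=238810495
i=26: T(26,21)=11276842500+25·238810495=17247104875
Read c(26,21) = 17247104875.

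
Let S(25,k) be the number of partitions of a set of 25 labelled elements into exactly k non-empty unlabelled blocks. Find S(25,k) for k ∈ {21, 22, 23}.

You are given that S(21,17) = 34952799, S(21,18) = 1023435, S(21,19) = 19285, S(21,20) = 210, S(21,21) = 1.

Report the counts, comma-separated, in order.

168519505, 3200450, 40250

@22  (22,18):1023435·18+34952799→53374629, (22,19):19285·19+1023435→1389850, (22,20):210·20+19285→23485, (22,21):1·21+210→231, (22,22):0·22+1→1
@23  (23,19):1389850·19+53374629→79781779, (23,20):23485·20+1389850→1859550, (23,21):231·21+23485→28336, (23,22):1·22+231→253, (23,23):0·23+1→1
@24  (24,20):1859550·20+79781779→116972779, (24,21):28336·21+1859550→2454606, (24,22):253·22+28336→33902, (24,23):1·23+253→276
@25  (25,21):2454606·21+116972779→168519505, (25,22):33902·22+2454606→3200450, (25,23):276·23+33902→40250
Read S(25,21) = 168519505, S(25,22) = 3200450, S(25,23) = 40250.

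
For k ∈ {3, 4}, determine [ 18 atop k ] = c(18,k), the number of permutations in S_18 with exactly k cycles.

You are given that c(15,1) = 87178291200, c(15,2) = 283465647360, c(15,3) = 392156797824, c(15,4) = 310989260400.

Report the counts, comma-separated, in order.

i=16: T(16,1)=0+15·87178291200=1307674368000 | T(16,2)=87178291200+15·283465647360=4339163001600 | T(16,3)=283465647360+15·392156797824=6165817614720 | T(16,4)=392156797824+15·310989260400=5056995703824
i=17: T(17,2)=1307674368000+16·4339163001600=70734282393600 | T(17,3)=4339163001600+16·6165817614720=102992244837120 | T(17,4)=6165817614720+16·5056995703824=87077748875904
i=18: T(18,3)=70734282393600+17·102992244837120=1821602444624640 | T(18,4)=102992244837120+17·87077748875904=1583313975727488
Read c(18,3) = 1821602444624640, c(18,4) = 1583313975727488.

1821602444624640, 1583313975727488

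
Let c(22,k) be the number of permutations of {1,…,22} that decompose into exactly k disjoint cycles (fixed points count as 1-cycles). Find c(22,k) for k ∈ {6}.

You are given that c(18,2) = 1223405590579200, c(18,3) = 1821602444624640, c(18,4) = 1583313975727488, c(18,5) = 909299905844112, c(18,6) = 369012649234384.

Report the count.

row 19: T[19][3]=18·1821602444624640+1223405590579200=34012249593822720  T[19][4]=18·1583313975727488+1821602444624640=30321254007719424  T[19][5]=18·909299905844112+1583313975727488=17950712280921504  T[19][6]=18·369012649234384+909299905844112=7551527592063024
row 20: T[20][4]=19·30321254007719424+34012249593822720=610116075740491776  T[20][5]=19·17950712280921504+30321254007719424=371384787345228000  T[20][6]=19·7551527592063024+17950712280921504=161429736530118960
row 21: T[21][5]=20·371384787345228000+610116075740491776=8037811822645051776  T[21][6]=20·161429736530118960+371384787345228000=3599979517947607200
row 22: T[22][6]=21·3599979517947607200+8037811822645051776=83637381699544802976
Read c(22,6) = 83637381699544802976.

83637381699544802976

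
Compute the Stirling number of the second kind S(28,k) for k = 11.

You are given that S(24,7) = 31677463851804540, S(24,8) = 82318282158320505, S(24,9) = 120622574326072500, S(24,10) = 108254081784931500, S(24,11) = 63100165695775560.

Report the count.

1501910658871554621690

row 25: T[25][8]=8·82318282158320505+31677463851804540=690223721118368580  T[25][9]=9·120622574326072500+82318282158320505=1167921451092973005  T[25][10]=10·108254081784931500+120622574326072500=1203163392175387500  T[25][11]=11·63100165695775560+108254081784931500=802355904438462660
row 26: T[26][9]=9·1167921451092973005+690223721118368580=11201516780955125625  T[26][10]=10·1203163392175387500+1167921451092973005=13199555372846848005  T[26][11]=11·802355904438462660+1203163392175387500=10029078340998476760
row 27: T[27][10]=10·13199555372846848005+11201516780955125625=143197070509423605675  T[27][11]=11·10029078340998476760+13199555372846848005=123519417123830092365
row 28: T[28][11]=11·123519417123830092365+143197070509423605675=1501910658871554621690
Read S(28,11) = 1501910658871554621690.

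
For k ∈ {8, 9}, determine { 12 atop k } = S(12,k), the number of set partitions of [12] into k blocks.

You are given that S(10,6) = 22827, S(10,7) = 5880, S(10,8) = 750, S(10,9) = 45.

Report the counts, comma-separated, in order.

159027, 22275

row 11: T[11][7]=7·5880+22827=63987  T[11][8]=8·750+5880=11880  T[11][9]=9·45+750=1155
row 12: T[12][8]=8·11880+63987=159027  T[12][9]=9·1155+11880=22275
Read S(12,8) = 159027, S(12,9) = 22275.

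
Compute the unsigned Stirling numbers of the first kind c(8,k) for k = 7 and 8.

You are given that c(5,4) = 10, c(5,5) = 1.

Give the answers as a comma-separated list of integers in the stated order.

row 6: T[6][5]=5·1+10=15  T[6][6]=5·0+1=1
row 7: T[7][6]=6·1+15=21  T[7][7]=6·0+1=1
row 8: T[8][7]=7·1+21=28  T[8][8]=7·0+1=1
Read c(8,7) = 28, c(8,8) = 1.

28, 1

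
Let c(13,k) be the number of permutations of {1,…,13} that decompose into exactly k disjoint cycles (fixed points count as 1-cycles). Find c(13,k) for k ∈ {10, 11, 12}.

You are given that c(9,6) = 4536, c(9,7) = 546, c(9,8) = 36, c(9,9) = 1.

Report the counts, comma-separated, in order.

55770, 2717, 78

@10  (10,7):546·9+4536→9450, (10,8):36·9+546→870, (10,9):1·9+36→45, (10,10):0·9+1→1
@11  (11,8):870·10+9450→18150, (11,9):45·10+870→1320, (11,10):1·10+45→55, (11,11):0·10+1→1
@12  (12,9):1320·11+18150→32670, (12,10):55·11+1320→1925, (12,11):1·11+55→66, (12,12):0·11+1→1
@13  (13,10):1925·12+32670→55770, (13,11):66·12+1925→2717, (13,12):1·12+66→78
Read c(13,10) = 55770, c(13,11) = 2717, c(13,12) = 78.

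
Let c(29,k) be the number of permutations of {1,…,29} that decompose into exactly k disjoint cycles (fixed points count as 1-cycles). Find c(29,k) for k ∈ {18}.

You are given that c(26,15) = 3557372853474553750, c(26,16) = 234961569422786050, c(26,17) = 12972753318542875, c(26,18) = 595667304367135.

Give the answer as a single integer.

@27  (27,16):234961569422786050·26+3557372853474553750→9666373658466991050, (27,17):12972753318542875·26+234961569422786050→572253155704900800, (27,18):595667304367135·26+12972753318542875→28460103232088385
@28  (28,17):572253155704900800·27+9666373658466991050→25117208862499312650, (28,18):28460103232088385·27+572253155704900800→1340675942971287195
@29  (29,18):1340675942971287195·28+25117208862499312650→62656135265695354110
Read c(29,18) = 62656135265695354110.

62656135265695354110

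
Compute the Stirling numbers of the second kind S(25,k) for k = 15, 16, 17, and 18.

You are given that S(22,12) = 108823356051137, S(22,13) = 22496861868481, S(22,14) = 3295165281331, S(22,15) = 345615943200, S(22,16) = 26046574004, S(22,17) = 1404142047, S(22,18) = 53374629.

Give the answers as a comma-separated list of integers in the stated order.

4299394655347200, 526655161695960, 48063331393110, 3275678594925

[23] T[23,13]:13*22496861868481+108823356051137=401282560341390 · T[23,14]:14*3295165281331+22496861868481=68629175807115 · T[23,15]:15*345615943200+3295165281331=8479404429331 · T[23,16]:16*26046574004+345615943200=762361127264 · T[23,17]:17*1404142047+26046574004=49916988803 · T[23,18]:18*53374629+1404142047=2364885369
[24] T[24,14]:14*68629175807115+401282560341390=1362091021641000 · T[24,15]:15*8479404429331+68629175807115=195820242247080 · T[24,16]:16*762361127264+8479404429331=20677182465555 · T[24,17]:17*49916988803+762361127264=1610949936915 · T[24,18]:18*2364885369+49916988803=92484925445
[25] T[25,15]:15*195820242247080+1362091021641000=4299394655347200 · T[25,16]:16*20677182465555+195820242247080=526655161695960 · T[25,17]:17*1610949936915+20677182465555=48063331393110 · T[25,18]:18*92484925445+1610949936915=3275678594925
Read S(25,15) = 4299394655347200, S(25,16) = 526655161695960, S(25,17) = 48063331393110, S(25,18) = 3275678594925.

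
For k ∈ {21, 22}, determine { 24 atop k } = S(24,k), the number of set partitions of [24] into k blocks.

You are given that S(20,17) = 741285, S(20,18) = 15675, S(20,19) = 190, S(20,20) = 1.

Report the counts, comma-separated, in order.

2454606, 33902

row 21: T[21][18]=18·15675+741285=1023435  T[21][19]=19·190+15675=19285  T[21][20]=20·1+190=210  T[21][21]=21·0+1=1
row 22: T[22][19]=19·19285+1023435=1389850  T[22][20]=20·210+19285=23485  T[22][21]=21·1+210=231  T[22][22]=22·0+1=1
row 23: T[23][20]=20·23485+1389850=1859550  T[23][21]=21·231+23485=28336  T[23][22]=22·1+231=253
row 24: T[24][21]=21·28336+1859550=2454606  T[24][22]=22·253+28336=33902
Read S(24,21) = 2454606, S(24,22) = 33902.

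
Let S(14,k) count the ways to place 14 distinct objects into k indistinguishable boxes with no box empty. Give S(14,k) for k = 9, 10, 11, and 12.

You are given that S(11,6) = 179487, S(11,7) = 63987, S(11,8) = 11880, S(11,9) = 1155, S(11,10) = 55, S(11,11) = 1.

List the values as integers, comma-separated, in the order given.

i=12: T(12,7)=179487+7·63987=627396 | T(12,8)=63987+8·11880=159027 | T(12,9)=11880+9·1155=22275 | T(12,10)=1155+10·55=1705 | T(12,11)=55+11·1=66 | T(12,12)=1+12·0=1
i=13: T(13,8)=627396+8·159027=1899612 | T(13,9)=159027+9·22275=359502 | T(13,10)=22275+10·1705=39325 | T(13,11)=1705+11·66=2431 | T(13,12)=66+12·1=78
i=14: T(14,9)=1899612+9·359502=5135130 | T(14,10)=359502+10·39325=752752 | T(14,11)=39325+11·2431=66066 | T(14,12)=2431+12·78=3367
Read S(14,9) = 5135130, S(14,10) = 752752, S(14,11) = 66066, S(14,12) = 3367.

5135130, 752752, 66066, 3367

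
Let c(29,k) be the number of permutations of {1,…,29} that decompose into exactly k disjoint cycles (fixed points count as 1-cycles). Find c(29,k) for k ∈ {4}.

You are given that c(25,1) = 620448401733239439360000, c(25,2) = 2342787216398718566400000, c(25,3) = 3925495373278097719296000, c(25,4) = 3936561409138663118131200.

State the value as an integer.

2236045380156380112643362816000

[26] T[26,1]:25*620448401733239439360000+0=15511210043330985984000000 · T[26,2]:25*2342787216398718566400000+620448401733239439360000=59190128811701203599360000 · T[26,3]:25*3925495373278097719296000+2342787216398718566400000=100480171548351161548800000 · T[26,4]:25*3936561409138663118131200+3925495373278097719296000=102339530601744675672576000
[27] T[27,2]:26*59190128811701203599360000+15511210043330985984000000=1554454559147562279567360000 · T[27,3]:26*100480171548351161548800000+59190128811701203599360000=2671674589068831403868160000 · T[27,4]:26*102339530601744675672576000+100480171548351161548800000=2761307967193712729035776000
[28] T[28,3]:27*2671674589068831403868160000+1554454559147562279567360000=73689668464006010184007680000 · T[28,4]:27*2761307967193712729035776000+2671674589068831403868160000=77226989703299075087834112000
[29] T[29,4]:28*77226989703299075087834112000+73689668464006010184007680000=2236045380156380112643362816000
Read c(29,4) = 2236045380156380112643362816000.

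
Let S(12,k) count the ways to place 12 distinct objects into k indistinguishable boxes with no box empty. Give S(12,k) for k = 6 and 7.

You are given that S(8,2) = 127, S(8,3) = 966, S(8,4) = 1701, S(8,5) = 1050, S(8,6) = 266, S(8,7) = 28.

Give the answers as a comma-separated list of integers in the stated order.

1323652, 627396

@9  (9,3):966·3+127→3025, (9,4):1701·4+966→7770, (9,5):1050·5+1701→6951, (9,6):266·6+1050→2646, (9,7):28·7+266→462
@10  (10,4):7770·4+3025→34105, (10,5):6951·5+7770→42525, (10,6):2646·6+6951→22827, (10,7):462·7+2646→5880
@11  (11,5):42525·5+34105→246730, (11,6):22827·6+42525→179487, (11,7):5880·7+22827→63987
@12  (12,6):179487·6+246730→1323652, (12,7):63987·7+179487→627396
Read S(12,6) = 1323652, S(12,7) = 627396.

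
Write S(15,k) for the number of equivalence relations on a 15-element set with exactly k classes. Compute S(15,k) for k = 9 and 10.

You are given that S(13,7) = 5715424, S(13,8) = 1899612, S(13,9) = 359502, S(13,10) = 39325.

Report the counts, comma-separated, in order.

67128490, 12662650

r14: T_14,8=8×1899612+5715424=20912320; T_14,9=9×359502+1899612=5135130; T_14,10=10×39325+359502=752752
r15: T_15,9=9×5135130+20912320=67128490; T_15,10=10×752752+5135130=12662650
Read S(15,9) = 67128490, S(15,10) = 12662650.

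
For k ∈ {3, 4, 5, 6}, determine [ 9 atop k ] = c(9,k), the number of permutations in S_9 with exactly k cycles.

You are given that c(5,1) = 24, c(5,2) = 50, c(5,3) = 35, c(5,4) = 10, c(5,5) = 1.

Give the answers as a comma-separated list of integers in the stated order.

@6  (6,1):24·5+0→120, (6,2):50·5+24→274, (6,3):35·5+50→225, (6,4):10·5+35→85, (6,5):1·5+10→15, (6,6):0·5+1→1
@7  (7,1):120·6+0→720, (7,2):274·6+120→1764, (7,3):225·6+274→1624, (7,4):85·6+225→735, (7,5):15·6+85→175, (7,6):1·6+15→21
@8  (8,2):1764·7+720→13068, (8,3):1624·7+1764→13132, (8,4):735·7+1624→6769, (8,5):175·7+735→1960, (8,6):21·7+175→322
@9  (9,3):13132·8+13068→118124, (9,4):6769·8+13132→67284, (9,5):1960·8+6769→22449, (9,6):322·8+1960→4536
Read c(9,3) = 118124, c(9,4) = 67284, c(9,5) = 22449, c(9,6) = 4536.

118124, 67284, 22449, 4536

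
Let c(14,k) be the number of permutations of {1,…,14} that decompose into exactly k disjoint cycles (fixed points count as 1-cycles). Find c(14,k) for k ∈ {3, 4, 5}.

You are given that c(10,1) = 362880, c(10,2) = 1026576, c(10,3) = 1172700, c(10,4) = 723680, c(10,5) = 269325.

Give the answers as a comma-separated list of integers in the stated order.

[11] T[11,1]:10*362880+0=3628800 · T[11,2]:10*1026576+362880=10628640 · T[11,3]:10*1172700+1026576=12753576 · T[11,4]:10*723680+1172700=8409500 · T[11,5]:10*269325+723680=3416930
[12] T[12,1]:11*3628800+0=39916800 · T[12,2]:11*10628640+3628800=120543840 · T[12,3]:11*12753576+10628640=150917976 · T[12,4]:11*8409500+12753576=105258076 · T[12,5]:11*3416930+8409500=45995730
[13] T[13,2]:12*120543840+39916800=1486442880 · T[13,3]:12*150917976+120543840=1931559552 · T[13,4]:12*105258076+150917976=1414014888 · T[13,5]:12*45995730+105258076=657206836
[14] T[14,3]:13*1931559552+1486442880=26596717056 · T[14,4]:13*1414014888+1931559552=20313753096 · T[14,5]:13*657206836+1414014888=9957703756
Read c(14,3) = 26596717056, c(14,4) = 20313753096, c(14,5) = 9957703756.

26596717056, 20313753096, 9957703756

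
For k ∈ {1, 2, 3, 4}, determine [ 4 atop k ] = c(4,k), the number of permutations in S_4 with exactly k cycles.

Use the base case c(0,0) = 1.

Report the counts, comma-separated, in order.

6, 11, 6, 1

row 1: T[1][1]=0·0+1=1
row 2: T[2][1]=1·1+0=1  T[2][2]=1·0+1=1
row 3: T[3][1]=2·1+0=2  T[3][2]=2·1+1=3  T[3][3]=2·0+1=1
row 4: T[4][1]=3·2+0=6  T[4][2]=3·3+2=11  T[4][3]=3·1+3=6  T[4][4]=3·0+1=1
Read c(4,1) = 6, c(4,2) = 11, c(4,3) = 6, c(4,4) = 1.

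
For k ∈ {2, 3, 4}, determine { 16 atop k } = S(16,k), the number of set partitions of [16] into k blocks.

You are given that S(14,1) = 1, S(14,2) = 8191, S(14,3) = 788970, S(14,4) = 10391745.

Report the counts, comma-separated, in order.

row 15: T[15][1]=1·1+0=1  T[15][2]=2·8191+1=16383  T[15][3]=3·788970+8191=2375101  T[15][4]=4·10391745+788970=42355950
row 16: T[16][2]=2·16383+1=32767  T[16][3]=3·2375101+16383=7141686  T[16][4]=4·42355950+2375101=171798901
Read S(16,2) = 32767, S(16,3) = 7141686, S(16,4) = 171798901.

32767, 7141686, 171798901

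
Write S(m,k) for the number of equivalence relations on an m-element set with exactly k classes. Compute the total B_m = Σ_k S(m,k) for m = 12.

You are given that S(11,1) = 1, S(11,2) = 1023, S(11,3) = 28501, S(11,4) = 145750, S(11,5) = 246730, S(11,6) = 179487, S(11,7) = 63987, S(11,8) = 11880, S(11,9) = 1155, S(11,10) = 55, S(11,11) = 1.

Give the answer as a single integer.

@12  (12,1):1·1+0→1, (12,2):1023·2+1→2047, (12,3):28501·3+1023→86526, (12,4):145750·4+28501→611501, (12,5):246730·5+145750→1379400, (12,6):179487·6+246730→1323652, (12,7):63987·7+179487→627396, (12,8):11880·8+63987→159027, (12,9):1155·9+11880→22275, (12,10):55·10+1155→1705, (12,11):1·11+55→66, (12,12):0·12+1→1
B_12 = ΣS(12,k) = 1+2047+86526+611501+1379400+1323652+627396+159027+22275+1705+66+1 = 4213597

4213597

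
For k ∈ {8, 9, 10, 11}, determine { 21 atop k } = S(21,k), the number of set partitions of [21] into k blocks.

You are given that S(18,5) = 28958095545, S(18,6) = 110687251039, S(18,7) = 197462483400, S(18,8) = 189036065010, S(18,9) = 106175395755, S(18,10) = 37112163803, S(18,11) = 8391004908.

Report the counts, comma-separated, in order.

132511015347084, 123272476465204, 71187132291275, 26826851689001

[19] T[19,6]:6*110687251039+28958095545=693081601779 · T[19,7]:7*197462483400+110687251039=1492924634839 · T[19,8]:8*189036065010+197462483400=1709751003480 · T[19,9]:9*106175395755+189036065010=1144614626805 · T[19,10]:10*37112163803+106175395755=477297033785 · T[19,11]:11*8391004908+37112163803=129413217791
[20] T[20,7]:7*1492924634839+693081601779=11143554045652 · T[20,8]:8*1709751003480+1492924634839=15170932662679 · T[20,9]:9*1144614626805+1709751003480=12011282644725 · T[20,10]:10*477297033785+1144614626805=5917584964655 · T[20,11]:11*129413217791+477297033785=1900842429486
[21] T[21,8]:8*15170932662679+11143554045652=132511015347084 · T[21,9]:9*12011282644725+15170932662679=123272476465204 · T[21,10]:10*5917584964655+12011282644725=71187132291275 · T[21,11]:11*1900842429486+5917584964655=26826851689001
Read S(21,8) = 132511015347084, S(21,9) = 123272476465204, S(21,10) = 71187132291275, S(21,11) = 26826851689001.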